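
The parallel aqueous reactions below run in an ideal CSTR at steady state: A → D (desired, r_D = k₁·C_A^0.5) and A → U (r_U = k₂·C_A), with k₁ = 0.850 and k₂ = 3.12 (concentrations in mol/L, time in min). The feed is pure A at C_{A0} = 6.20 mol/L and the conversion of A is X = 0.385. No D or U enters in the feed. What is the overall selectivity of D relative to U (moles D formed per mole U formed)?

Exit C_A = C_{A0}(1−X) = 6.20×0.615 = 3.813 mol/L.
In a CSTR the entire volume is at exit conditions, so r_D = 0.850×3.813^0.5 = 1.660 and r_U = 3.12×3.813 = 11.90.
Overall selectivity = C_D/C_U = r_Dτ/(r_Uτ) = r_D/r_U = 0.140.

0.140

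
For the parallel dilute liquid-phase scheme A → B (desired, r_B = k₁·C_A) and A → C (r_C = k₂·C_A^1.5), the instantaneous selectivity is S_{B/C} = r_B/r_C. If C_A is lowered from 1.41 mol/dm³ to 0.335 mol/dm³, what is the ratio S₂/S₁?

2.05

S_{B/C} = (k₁/k₂)·C_A^-0.5, so S₂/S₁ = (C_{A,2}/C_{A,1})^-0.5.
= (0.335/1.41)^(-0.5) = (0.2376)^(-0.5) = 2.05.
Selectivity toward B rises as C_A falls — low-concentration operation is favoured.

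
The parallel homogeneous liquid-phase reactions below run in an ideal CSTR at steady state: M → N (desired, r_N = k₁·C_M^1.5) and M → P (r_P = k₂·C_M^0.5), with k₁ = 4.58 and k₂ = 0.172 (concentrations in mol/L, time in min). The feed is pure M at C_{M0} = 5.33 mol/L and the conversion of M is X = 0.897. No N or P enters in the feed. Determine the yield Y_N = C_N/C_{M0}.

Exit C_M = C_{M0}(1−X) = 5.33×0.103 = 0.5490 mol/L.
A CSTR operates uniformly at the exit composition, giving r_N = 1.863 and r_P = 0.1274 (each k·C_M^n at C_M = 0.5490).
Fraction of consumed M going to N: r_N/(r_N+r_P) = 0.9360.
C_N = 0.9360·C_{M0}·X = 0.9360×5.33×0.897 = 4.47 mol/L; Y_N = C_N/C_{M0} = 0.840.

0.840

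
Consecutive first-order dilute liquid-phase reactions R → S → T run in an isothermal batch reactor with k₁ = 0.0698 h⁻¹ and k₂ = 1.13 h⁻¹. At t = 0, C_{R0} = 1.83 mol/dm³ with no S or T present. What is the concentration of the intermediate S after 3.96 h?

For first-order series with pure R initially, C_S(t) = k₁C_{R0}/(k₂−k₁)·(e^(−k₁t) − e^(−k₂t)).
e^(−k₁t) = e^(−0.0698×3.96) = e^(−0.2764) = 0.7585; e^(−k₂t) = e^(−4.475) = 0.01139.
C_S = 0.0698×1.83/(1.13−0.0698) × (0.7585−0.01139) = 0.1205×0.7471 = 0.09001 mol/dm³.

0.0900 mol/dm³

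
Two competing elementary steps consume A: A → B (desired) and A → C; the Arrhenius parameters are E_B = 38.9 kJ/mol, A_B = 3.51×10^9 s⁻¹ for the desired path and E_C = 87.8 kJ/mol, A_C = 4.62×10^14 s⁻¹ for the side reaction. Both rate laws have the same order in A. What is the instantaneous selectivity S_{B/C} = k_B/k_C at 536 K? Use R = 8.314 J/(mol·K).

0.443

k_B/k_C = (A_B/A_C)·exp[−(E_B−E_C)/(RT)] = (A_B/A_C)·exp[(E_C−E_B)/(RT)].
(E_C−E_B)/(RT) = (87.8−38.9)×10³/(8.314×536) = 48900/4456 = 10.97.
k_B/k_C = (3.51×10^9/4.62×10^14)·exp(10.97) = 7.597×10^-6 × 58292 = 0.443.
Since E_B < E_C, lowering the temperature improves selectivity toward B.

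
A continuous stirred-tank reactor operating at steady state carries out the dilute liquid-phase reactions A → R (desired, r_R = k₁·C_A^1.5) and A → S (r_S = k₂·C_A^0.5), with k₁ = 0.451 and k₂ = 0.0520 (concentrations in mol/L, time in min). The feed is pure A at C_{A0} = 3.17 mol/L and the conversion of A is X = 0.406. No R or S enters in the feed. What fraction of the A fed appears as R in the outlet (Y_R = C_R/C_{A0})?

Exit C_A = C_{A0}(1−X) = 3.17×0.594 = 1.883 mol/L.
In a CSTR the entire volume is at exit conditions, so r_R = 0.451×1.883^1.5 = 1.165 and r_S = 0.0520×1.883^0.5 = 0.07136.
Fraction of consumed A going to R: r_R/(r_R+r_S) = 0.9423.
C_R = 0.9423·C_{A0}·X = 0.9423×3.17×0.406 = 1.21 mol/L; Y_R = C_R/C_{A0} = 0.383.

0.383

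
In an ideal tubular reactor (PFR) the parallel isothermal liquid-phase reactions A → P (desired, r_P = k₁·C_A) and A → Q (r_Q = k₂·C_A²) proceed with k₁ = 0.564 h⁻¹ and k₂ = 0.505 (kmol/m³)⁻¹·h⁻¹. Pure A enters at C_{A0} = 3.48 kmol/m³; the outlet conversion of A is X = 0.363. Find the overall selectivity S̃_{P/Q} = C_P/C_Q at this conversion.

0.397

C_A = C_{A0}(1−X) = 2.217 kmol/m³.
Along a PFR/batch, dC_P/dC_A = −r_P/(r_P+r_Q) = −k₁/(k₁+k₂·C_A).
Integrating from C_{A0} to C_A: C_P = (0.564/0.505)·ln[(0.564+0.505·3.48)/(0.564+0.505·2.22)] = 1.117·ln(2.321/1.683) = 0.3589 kmol/m³.
C_Q = (C_{A0}−C_A)−C_P = 0.9044 kmol/m³; S̃_{P/Q} = 0.3589/0.9044 = 0.397.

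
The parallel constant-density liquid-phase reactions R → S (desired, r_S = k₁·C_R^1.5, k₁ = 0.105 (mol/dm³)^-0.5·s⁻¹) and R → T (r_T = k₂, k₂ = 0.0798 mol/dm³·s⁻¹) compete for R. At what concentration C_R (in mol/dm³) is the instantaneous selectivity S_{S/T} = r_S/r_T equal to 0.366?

0.426 mol/dm³

S_{S/T} = (k₁/k₂)·C_R^1.5 ⇒ C_R = (S·k₂/k₁)^(1/1.5).
= (0.366×0.0798/0.105)^(0.6667) = (0.2782)^(0.6667) = 0.426 mol/dm³.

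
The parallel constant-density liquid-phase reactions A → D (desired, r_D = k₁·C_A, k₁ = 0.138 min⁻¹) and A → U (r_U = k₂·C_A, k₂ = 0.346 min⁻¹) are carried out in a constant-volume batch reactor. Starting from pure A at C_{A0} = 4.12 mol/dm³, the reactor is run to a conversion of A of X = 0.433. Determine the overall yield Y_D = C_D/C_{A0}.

0.123

C_A = C_{A0}(1−X) = 2.336 mol/dm³.
Both paths are first order in A, so the instantaneous fraction to D is constant: dC_D/d(−C_A) = k₁/(k₁+k₂) = 0.2851.
C_D = 0.2851·(C_{A0}−C_A) = 0.2851×1.784 = 0.509 mol/dm³.
Y_D = C_D/C_{A0} = 0.5086/4.12 = 0.123.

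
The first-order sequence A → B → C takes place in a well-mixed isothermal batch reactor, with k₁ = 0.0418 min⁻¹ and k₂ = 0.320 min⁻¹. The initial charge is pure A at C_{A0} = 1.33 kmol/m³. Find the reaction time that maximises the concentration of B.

Setting dC_B/dt = 0 gives t_opt = ln(k₂/k₁)/(k₂−k₁).
= ln(0.320/0.0418)/(0.320−0.0418) = ln(7.656)/0.2782 = 2.035/0.2782 = 7.32 min.

7.32 min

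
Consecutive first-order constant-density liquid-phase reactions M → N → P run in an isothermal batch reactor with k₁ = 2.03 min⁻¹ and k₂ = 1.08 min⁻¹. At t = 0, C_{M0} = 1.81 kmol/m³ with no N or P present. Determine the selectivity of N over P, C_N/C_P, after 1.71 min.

0.388

The intermediate concentration in a first-order A→B→C sequence is C_N = k₁C_{M0}(e^(−k₁t) − e^(−k₂t))/(k₂−k₁).
e^(−k₁t) = e^(−2.03×1.71) = e^(−3.471) = 0.03108; e^(−k₂t) = e^(−1.847) = 0.1577.
C_N = 2.03×1.81/(1.08−2.03) × (0.03108−0.1577) = (-3.868)×(-0.1267) = 0.4899 kmol/m³.
C_M = C_{M0}e^(−k₁t) = 0.05625 kmol/m³, so C_P = C_{M0}−C_M−C_N = 1.264 kmol/m³; C_N/C_P = 0.388.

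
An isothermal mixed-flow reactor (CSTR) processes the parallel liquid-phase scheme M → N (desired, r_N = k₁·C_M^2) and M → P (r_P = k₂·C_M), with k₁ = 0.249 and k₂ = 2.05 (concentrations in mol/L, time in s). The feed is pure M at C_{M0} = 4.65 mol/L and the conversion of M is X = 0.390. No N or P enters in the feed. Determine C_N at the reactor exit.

0.465 mol/L

Exit C_M = C_{M0}(1−X) = 4.65×0.610 = 2.837 mol/L.
Rates in a CSTR are evaluated at the outlet concentration: r_N = 0.249×2.837^2 = 2.003, r_P = 2.05×2.837 = 5.815.
Fraction of consumed M going to N: r_N/(r_N+r_P) = 0.2562.
C_N = 0.2562·C_{M0}·X = 0.2562×4.65×0.390 = 0.465 mol/L.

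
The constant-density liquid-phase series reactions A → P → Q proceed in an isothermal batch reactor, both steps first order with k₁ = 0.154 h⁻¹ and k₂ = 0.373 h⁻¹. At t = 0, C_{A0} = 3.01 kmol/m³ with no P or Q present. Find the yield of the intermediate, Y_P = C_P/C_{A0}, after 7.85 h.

0.172

Solving the coupled first-order balances gives C_P(t) = [k₁/(k₂−k₁)]·C_{A0}·(e^(−k₁t) − e^(−k₂t)).
e^(−k₁t) = e^(−0.154×7.85) = e^(−1.209) = 0.2985; e^(−k₂t) = e^(−2.928) = 0.05350.
C_P = 0.154×3.01/(0.373−0.154) × (0.2985−0.05350) = 2.117×0.2450 = 0.5186 kmol/m³.
Y_P = C_P/C_{A0} = 0.5186/3.01 = 0.172.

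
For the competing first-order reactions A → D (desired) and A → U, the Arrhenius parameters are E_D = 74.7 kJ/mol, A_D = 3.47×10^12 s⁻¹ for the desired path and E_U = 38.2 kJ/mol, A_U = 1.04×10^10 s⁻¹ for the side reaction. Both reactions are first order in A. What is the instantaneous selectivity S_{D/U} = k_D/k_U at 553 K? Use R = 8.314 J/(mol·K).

0.119

With equal orders, S_{D/U} = k_D/k_U = (A_D/A_U)·exp[(E_U−E_D)/(RT)].
(E_U−E_D)/(RT) = (38.2−74.7)×10³/(8.314×553) = -36500/4598 = -7.939.
k_D/k_U = (3.47×10^12/1.04×10^10)·exp(-7.939) = 333.7 × 3.566×10^-4 = 0.119.
Since E_D > E_U, raising the temperature improves selectivity toward D.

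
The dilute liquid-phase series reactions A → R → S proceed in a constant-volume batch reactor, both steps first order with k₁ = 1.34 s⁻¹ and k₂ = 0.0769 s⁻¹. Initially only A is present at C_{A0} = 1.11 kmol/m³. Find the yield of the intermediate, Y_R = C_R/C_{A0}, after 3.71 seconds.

0.790

Solving the coupled first-order balances gives C_R(t) = [k₁/(k₂−k₁)]·C_{A0}·(e^(−k₁t) − e^(−k₂t)).
e^(−k₁t) = e^(−1.34×3.71) = e^(−4.971) = 0.006933; e^(−k₂t) = e^(−0.2853) = 0.7518.
C_R = 1.34×1.11/(0.0769−1.34) × (0.006933−0.7518) = (-1.178)×(-0.7449) = 0.8771 kmol/m³.
Y_R = C_R/C_{A0} = 0.8771/1.11 = 0.790.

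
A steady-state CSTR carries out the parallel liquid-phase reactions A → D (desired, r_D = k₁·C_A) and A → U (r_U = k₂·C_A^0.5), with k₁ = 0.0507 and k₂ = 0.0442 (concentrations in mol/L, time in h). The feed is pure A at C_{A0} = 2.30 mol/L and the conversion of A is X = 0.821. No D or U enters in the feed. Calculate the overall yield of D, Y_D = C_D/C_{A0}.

0.348

Exit C_A = C_{A0}(1−X) = 2.30×0.179 = 0.4117 mol/L.
A CSTR operates uniformly at the exit composition, giving r_D = 0.02087 and r_U = 0.02836 (each k·C_A^n at C_A = 0.4117).
Fraction of consumed A going to D: r_D/(r_D+r_U) = 0.4240.
C_D = 0.4240·C_{A0}·X = 0.4240×2.30×0.821 = 0.801 mol/L; Y_D = C_D/C_{A0} = 0.348.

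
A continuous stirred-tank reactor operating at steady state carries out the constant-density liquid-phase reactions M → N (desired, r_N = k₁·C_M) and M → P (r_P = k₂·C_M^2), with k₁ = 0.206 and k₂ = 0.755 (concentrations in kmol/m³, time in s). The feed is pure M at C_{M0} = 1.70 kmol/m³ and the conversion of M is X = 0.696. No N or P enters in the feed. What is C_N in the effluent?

0.409 kmol/m³

Exit C_M = C_{M0}(1−X) = 1.70×0.304 = 0.5168 kmol/m³.
A CSTR operates uniformly at the exit composition, giving r_N = 0.1065 and r_P = 0.2016 (each k·C_M^n at C_M = 0.5168).
Fraction of consumed M going to N: r_N/(r_N+r_P) = 0.3455.
C_N = 0.3455·C_{M0}·X = 0.3455×1.70×0.696 = 0.409 kmol/m³.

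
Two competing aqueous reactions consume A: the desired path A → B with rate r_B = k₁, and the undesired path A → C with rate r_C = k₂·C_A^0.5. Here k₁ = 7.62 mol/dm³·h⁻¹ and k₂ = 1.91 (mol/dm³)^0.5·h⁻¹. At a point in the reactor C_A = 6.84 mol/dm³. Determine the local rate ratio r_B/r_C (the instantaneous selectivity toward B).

1.53

S_{B/C} = r_B/r_C = (k₁)/(k₂·C_A^0.5) = (k₁/k₂)·C_A^-0.5.
= (7.62) / (1.91×6.840^0.5) = 7.620/4.995 = 1.53.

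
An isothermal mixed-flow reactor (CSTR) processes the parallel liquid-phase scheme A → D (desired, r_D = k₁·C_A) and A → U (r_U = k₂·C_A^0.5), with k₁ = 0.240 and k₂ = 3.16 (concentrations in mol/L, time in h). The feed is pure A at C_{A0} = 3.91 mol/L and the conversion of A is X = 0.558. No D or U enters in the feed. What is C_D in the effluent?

Exit C_A = C_{A0}(1−X) = 3.91×0.442 = 1.728 mol/L.
A CSTR operates uniformly at the exit composition, giving r_D = 0.4148 and r_U = 4.154 (each k·C_A^n at C_A = 1.728).
Fraction of consumed A going to D: r_D/(r_D+r_U) = 0.09078.
C_D = 0.09078·C_{A0}·X = 0.09078×3.91×0.558 = 0.198 mol/L.

0.198 mol/L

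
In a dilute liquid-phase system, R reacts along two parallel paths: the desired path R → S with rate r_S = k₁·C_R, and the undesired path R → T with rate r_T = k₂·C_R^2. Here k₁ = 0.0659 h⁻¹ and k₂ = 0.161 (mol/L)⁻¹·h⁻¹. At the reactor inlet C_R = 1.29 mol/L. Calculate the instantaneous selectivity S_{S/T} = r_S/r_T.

0.317

S_{S/T} = r_S/r_T = (k₁·C_R)/(k₂·C_R^2) = (k₁/k₂)·C_R⁻¹.
= (0.0659×1.290) / (0.161×1.290^2) = 0.08501/0.2679 = 0.317.
The undesired path is higher order in R, so low C_R (CSTR or dilute feed) favours S.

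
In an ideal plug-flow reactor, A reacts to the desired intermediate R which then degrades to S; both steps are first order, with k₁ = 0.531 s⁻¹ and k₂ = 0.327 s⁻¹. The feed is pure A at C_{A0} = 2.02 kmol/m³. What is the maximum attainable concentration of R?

Evaluating C_R at τ_opt = ln(k₂/k₁)/(k₂−k₁) gives C_{R,max}/C_{A0} = (k₁/k₂)^[k₂/(k₂−k₁)].
= (0.531/0.327)^(0.327/(0.327−0.531)) = (1.624)^(-1.603) = 0.4597.
C_{R,max} = 0.4597×2.02 = 0.929 kmol/m³.

0.929 kmol/m³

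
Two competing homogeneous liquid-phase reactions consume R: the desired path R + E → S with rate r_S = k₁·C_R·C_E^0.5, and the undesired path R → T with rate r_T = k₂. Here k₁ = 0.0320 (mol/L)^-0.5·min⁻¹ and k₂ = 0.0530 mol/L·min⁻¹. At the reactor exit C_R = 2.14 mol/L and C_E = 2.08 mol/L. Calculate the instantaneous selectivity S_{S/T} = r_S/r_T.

1.86

S_{S/T} = r_S/r_T = (k₁·C_R·C_E^0.5)/(k₂) = (k₁/k₂)·C_R·C_E^0.5.
= (0.0320×2.140×2.080^0.5) / (0.0530) = 0.09876/0.05300 = 1.86.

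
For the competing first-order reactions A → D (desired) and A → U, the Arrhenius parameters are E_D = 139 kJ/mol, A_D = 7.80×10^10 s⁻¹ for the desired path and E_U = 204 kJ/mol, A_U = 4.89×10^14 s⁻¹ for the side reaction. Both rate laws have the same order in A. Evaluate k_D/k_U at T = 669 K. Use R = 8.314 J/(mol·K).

With equal orders, S_{D/U} = k_D/k_U = (A_D/A_U)·exp[(E_U−E_D)/(RT)].
(E_U−E_D)/(RT) = (204−139)×10³/(8.314×669) = 65000/5562 = 11.69.
k_D/k_U = (7.80×10^10/4.89×10^14)·exp(11.69) = 1.595×10^-4 × 1.189×10^5 = 19.0.

19.0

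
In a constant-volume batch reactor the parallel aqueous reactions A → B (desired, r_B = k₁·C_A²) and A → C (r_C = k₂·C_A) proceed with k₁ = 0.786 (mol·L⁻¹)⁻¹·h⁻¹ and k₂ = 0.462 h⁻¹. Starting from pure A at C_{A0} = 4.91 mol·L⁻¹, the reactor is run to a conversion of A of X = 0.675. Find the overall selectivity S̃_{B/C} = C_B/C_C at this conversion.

C_A = C_{A0}(1−X) = 1.596 mol·L⁻¹.
Along a PFR/batch, dC_C/dC_A = −r_C/(r_B+r_C) = −k₂/(k₂+k₁·C_A).
Integrating from C_{A0} to C_A: C_C = (0.462/0.786)·ln[(0.462+0.786·4.91)/(0.462+0.786·1.60)] = 0.5878·ln(4.321/1.716) = 0.5428 mol·L⁻¹.
Then C_B = (C_{A0}−C_A) − C_C = 3.314 − 0.5428 = 2.771 mol·L⁻¹.
S̃_{B/C} = C_B/C_C = 2.771/0.5428 = 5.11.

5.11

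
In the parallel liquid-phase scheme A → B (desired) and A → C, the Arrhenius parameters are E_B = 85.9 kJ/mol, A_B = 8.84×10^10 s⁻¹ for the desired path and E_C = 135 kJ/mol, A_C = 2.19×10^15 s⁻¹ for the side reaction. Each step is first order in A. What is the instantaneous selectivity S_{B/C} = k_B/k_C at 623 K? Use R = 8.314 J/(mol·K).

0.528

With equal orders, S_{B/C} = k_B/k_C = (A_B/A_C)·exp[(E_C−E_B)/(RT)].
(E_C−E_B)/(RT) = (135−85.9)×10³/(8.314×623) = 49100/5180 = 9.479.
k_B/k_C = (8.84×10^10/2.19×10^15)·exp(9.479) = 4.037×10^-5 × 13088 = 0.528.
Since E_B < E_C, lowering the temperature improves selectivity toward B.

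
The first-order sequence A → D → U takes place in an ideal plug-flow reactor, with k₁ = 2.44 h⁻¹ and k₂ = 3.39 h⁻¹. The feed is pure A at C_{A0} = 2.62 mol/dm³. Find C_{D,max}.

0.810 mol/dm³

For a first-order series the maximum intermediate yield is C_{D,max}/C_{A0} = (k₁/k₂)^[k₂/(k₂−k₁)].
= (2.44/3.39)^(3.39/(3.39−2.44)) = (0.7198)^(3.568) = 0.3093.
C_{D,max} = 0.3093×2.62 = 0.810 mol/dm³.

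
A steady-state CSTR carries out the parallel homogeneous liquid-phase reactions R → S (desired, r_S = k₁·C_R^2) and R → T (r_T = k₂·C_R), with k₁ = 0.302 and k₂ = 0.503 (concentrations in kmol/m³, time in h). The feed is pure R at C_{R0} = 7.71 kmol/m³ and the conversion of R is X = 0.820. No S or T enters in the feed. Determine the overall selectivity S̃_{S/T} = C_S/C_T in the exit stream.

Exit C_R = C_{R0}(1−X) = 7.71×0.180 = 1.388 kmol/m³.
In a CSTR the entire volume is at exit conditions, so r_S = 0.302×1.388^2 = 0.5816 and r_T = 0.503×1.388 = 0.6981.
Overall selectivity = C_S/C_T = r_Sτ/(r_Tτ) = r_S/r_T = 0.833.

0.833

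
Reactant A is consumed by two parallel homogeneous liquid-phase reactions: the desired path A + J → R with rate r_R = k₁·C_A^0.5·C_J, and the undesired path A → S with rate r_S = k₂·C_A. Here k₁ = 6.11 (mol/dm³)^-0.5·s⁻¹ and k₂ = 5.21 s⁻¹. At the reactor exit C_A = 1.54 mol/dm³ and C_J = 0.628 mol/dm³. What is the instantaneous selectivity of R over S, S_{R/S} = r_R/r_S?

0.593

S_{R/S} = r_R/r_S = (k₁·C_A^0.5·C_J)/(k₂·C_A) = (k₁/k₂)·C_A^-0.5·C_J.
= (6.11×1.540^0.5×0.6280) / (5.21×1.540) = 4.762/8.023 = 0.593.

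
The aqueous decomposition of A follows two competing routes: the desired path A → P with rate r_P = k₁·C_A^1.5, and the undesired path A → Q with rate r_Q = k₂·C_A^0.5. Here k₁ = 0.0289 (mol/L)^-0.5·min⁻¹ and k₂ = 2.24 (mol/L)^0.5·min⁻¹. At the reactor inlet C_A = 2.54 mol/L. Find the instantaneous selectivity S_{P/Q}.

S_{P/Q} = r_P/r_Q = (k₁·C_A^1.5)/(k₂·C_A^0.5) = (k₁/k₂)·C_A.
= (0.0289×2.540^1.5) / (2.24×2.540^0.5) = 0.1170/3.570 = 0.0328.
Since the desired path is higher order in A, keeping C_A high (PFR or concentrated feed) favours P.

0.0328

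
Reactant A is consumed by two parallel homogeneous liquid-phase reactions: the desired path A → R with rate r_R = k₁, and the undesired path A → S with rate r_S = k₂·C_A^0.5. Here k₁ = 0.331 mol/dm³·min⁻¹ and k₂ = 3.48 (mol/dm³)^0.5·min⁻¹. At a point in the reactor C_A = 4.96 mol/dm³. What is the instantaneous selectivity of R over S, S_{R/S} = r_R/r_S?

S_{R/S} = r_R/r_S = (k₁)/(k₂·C_A^0.5) = (k₁/k₂)·C_A^-0.5.
= (0.331) / (3.48×4.960^0.5) = 0.3310/7.750 = 0.0427.

0.0427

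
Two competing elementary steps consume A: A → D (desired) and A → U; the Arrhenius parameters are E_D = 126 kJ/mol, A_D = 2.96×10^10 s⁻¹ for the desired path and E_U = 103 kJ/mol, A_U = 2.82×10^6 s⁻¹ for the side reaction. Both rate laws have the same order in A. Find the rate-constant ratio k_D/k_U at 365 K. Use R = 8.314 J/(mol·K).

5.36

With equal orders, S_{D/U} = k_D/k_U = (A_D/A_U)·exp[(E_U−E_D)/(RT)].
(E_U−E_D)/(RT) = (103−126)×10³/(8.314×365) = -23000/3035 = -7.579.
k_D/k_U = (2.96×10^10/2.82×10^6)·exp(-7.579) = 10496 × 5.110×10^-4 = 5.36.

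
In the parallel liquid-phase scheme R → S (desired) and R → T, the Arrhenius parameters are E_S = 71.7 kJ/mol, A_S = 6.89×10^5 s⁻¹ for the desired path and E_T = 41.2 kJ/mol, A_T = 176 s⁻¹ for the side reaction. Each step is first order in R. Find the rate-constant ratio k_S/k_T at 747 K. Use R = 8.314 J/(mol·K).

28.8

With equal orders, S_{S/T} = k_S/k_T = (A_S/A_T)·exp[(E_T−E_S)/(RT)].
(E_T−E_S)/(RT) = (41.2−71.7)×10³/(8.314×747) = -30500/6211 = -4.911.
k_S/k_T = (6.89×10^5/176)·exp(-4.911) = 3915 × 0.007365 = 28.8.
Since E_S > E_T, raising the temperature improves selectivity toward S.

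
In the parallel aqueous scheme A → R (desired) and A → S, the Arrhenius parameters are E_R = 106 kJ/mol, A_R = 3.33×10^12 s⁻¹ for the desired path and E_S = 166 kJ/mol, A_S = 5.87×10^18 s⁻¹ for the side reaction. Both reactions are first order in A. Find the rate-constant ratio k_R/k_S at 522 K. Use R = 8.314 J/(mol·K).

0.573

k_R/k_S = (A_R/A_S)·exp[−(E_R−E_S)/(RT)] = (A_R/A_S)·exp[(E_S−E_R)/(RT)].
(E_S−E_R)/(RT) = (166−106)×10³/(8.314×522) = 60000/4340 = 13.83.
k_R/k_S = (3.33×10^12/5.87×10^18)·exp(13.83) = 5.673×10^-7 × 1.010×10^6 = 0.573.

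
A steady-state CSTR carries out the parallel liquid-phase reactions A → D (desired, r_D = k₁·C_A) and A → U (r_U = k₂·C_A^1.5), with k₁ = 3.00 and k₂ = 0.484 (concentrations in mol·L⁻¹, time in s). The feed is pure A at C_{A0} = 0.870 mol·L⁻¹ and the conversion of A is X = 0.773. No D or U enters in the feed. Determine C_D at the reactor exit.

Exit C_A = C_{A0}(1−X) = 0.870×0.227 = 0.1975 mol·L⁻¹.
A CSTR operates uniformly at the exit composition, giving r_D = 0.5925 and r_U = 0.04248 (each k·C_A^n at C_A = 0.1975).
Fraction of consumed A going to D: r_D/(r_D+r_U) = 0.9331.
C_D = 0.9331·C_{A0}·X = 0.9331×0.870×0.773 = 0.628 mol·L⁻¹.

0.628 mol·L⁻¹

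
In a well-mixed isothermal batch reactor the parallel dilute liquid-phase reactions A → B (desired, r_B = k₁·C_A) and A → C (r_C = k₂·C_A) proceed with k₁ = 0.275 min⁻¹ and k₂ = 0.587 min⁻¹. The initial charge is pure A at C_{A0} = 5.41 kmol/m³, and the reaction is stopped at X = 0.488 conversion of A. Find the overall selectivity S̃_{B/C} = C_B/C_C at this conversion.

0.468

C_A = C_{A0}(1−X) = 2.770 kmol/m³.
Both paths are first order in A, so the instantaneous fraction to B is constant: dC_B/d(−C_A) = k₁/(k₁+k₂) = 0.3190.
C_B = 0.3190·(C_{A0}−C_A) = 0.3190×2.640 = 0.842 kmol/m³.
C_C = (C_{A0}−C_A)−C_B = 1.798 kmol/m³; S̃_{B/C} = 0.8423/1.798 = 0.468.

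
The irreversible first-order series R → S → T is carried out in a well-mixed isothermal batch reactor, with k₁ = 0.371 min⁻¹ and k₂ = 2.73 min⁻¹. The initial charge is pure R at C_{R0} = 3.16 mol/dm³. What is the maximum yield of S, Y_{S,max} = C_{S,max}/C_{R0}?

At the optimum, C_{S,max}/C_{R0} = (k₁/k₂)^[k₂/(k₂−k₁)].
= (0.371/2.73)^(2.73/(2.73−0.371)) = (0.1359)^(1.157) = 0.09929.

0.0993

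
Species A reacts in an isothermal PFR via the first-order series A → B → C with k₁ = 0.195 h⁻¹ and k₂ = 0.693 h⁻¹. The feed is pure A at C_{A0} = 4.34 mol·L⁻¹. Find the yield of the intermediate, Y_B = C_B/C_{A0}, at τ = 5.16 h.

The intermediate concentration in a first-order A→B→C sequence is C_B = k₁C_{A0}(e^(−k₁τ) − e^(−k₂τ))/(k₂−k₁).
e^(−k₁τ) = e^(−0.195×5.16) = e^(−1.006) = 0.3656; e^(−k₂τ) = e^(−3.576) = 0.02799.
C_B = 0.195×4.34/(0.693−0.195) × (0.3656−0.02799) = 1.699×0.3376 = 0.5737 mol·L⁻¹.
Y_B = C_B/C_{A0} = 0.5737/4.34 = 0.132.

0.132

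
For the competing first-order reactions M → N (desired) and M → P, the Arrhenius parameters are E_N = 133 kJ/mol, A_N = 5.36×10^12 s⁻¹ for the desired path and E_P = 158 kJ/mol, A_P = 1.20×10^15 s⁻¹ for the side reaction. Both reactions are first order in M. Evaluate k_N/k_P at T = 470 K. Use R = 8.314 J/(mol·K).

k_N/k_P = (A_N/A_P)·exp[−(E_N−E_P)/(RT)] = (A_N/A_P)·exp[(E_P−E_N)/(RT)].
(E_P−E_N)/(RT) = (158−133)×10³/(8.314×470) = 25000/3908 = 6.398.
k_N/k_P = (5.36×10^12/1.20×10^15)·exp(6.398) = 0.004467 × 600.5 = 2.68.

2.68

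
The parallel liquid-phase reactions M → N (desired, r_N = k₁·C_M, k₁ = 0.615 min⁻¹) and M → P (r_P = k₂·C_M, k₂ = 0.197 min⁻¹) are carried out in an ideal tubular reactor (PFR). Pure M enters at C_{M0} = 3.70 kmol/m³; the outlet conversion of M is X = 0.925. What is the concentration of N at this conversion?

2.59 kmol/m³

C_M = C_{M0}(1−X) = 0.2775 kmol/m³.
Both paths are first order in M, so the instantaneous fraction to N is constant: dC_N/d(−C_M) = k₁/(k₁+k₂) = 0.7574.
C_N = 0.7574·(C_{M0}−C_M) = 0.7574×3.423 = 2.59 kmol/m³.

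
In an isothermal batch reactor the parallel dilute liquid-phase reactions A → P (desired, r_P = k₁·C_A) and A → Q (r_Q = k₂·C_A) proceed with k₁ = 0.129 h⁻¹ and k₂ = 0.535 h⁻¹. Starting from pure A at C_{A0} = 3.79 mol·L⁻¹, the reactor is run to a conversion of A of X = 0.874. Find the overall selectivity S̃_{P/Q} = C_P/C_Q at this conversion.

C_A = C_{A0}(1−X) = 0.4775 mol·L⁻¹.
Both paths are first order in A, so the instantaneous fraction to P is constant: dC_P/d(−C_A) = k₁/(k₁+k₂) = 0.1943.
C_P = 0.1943·(C_{A0}−C_A) = 0.1943×3.312 = 0.644 mol·L⁻¹.
C_Q = (C_{A0}−C_A)−C_P = 2.669 mol·L⁻¹; S̃_{P/Q} = 0.6435/2.669 = 0.241.

0.241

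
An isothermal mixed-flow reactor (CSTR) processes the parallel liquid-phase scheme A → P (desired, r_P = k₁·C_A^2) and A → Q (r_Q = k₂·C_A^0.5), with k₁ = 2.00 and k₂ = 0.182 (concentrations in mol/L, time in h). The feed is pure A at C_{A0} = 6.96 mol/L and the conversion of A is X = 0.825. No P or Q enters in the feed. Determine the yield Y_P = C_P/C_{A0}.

0.773

Exit C_A = C_{A0}(1−X) = 6.96×0.175 = 1.218 mol/L.
A CSTR operates uniformly at the exit composition, giving r_P = 2.967 and r_Q = 0.2009 (each k·C_A^n at C_A = 1.218).
Fraction of consumed A going to P: r_P/(r_P+r_Q) = 0.9366.
C_P = 0.9366·C_{A0}·X = 0.9366×6.96×0.825 = 5.38 mol/L; Y_P = C_P/C_{A0} = 0.773.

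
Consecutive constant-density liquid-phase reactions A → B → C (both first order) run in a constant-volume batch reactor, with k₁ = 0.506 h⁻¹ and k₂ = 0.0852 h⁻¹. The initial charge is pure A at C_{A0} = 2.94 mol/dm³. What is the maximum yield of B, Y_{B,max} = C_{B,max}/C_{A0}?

0.697

At the optimum, C_{B,max}/C_{A0} = (k₁/k₂)^[k₂/(k₂−k₁)].
= (0.506/0.0852)^(0.0852/(0.0852−0.506)) = (5.939)^(-0.2025) = 0.6972.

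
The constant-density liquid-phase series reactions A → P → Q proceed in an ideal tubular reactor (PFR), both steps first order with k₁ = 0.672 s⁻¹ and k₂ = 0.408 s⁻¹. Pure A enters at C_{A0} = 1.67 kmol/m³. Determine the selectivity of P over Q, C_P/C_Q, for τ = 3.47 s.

Solving the coupled first-order balances gives C_P(τ) = [k₁/(k₂−k₁)]·C_{A0}·(e^(−k₁τ) − e^(−k₂τ)).
e^(−k₁τ) = e^(−0.672×3.47) = e^(−2.332) = 0.09712; e^(−k₂τ) = e^(−1.416) = 0.2427.
C_P = 0.672×1.67/(0.408−0.672) × (0.09712−0.2427) = (-4.251)×(-0.1456) = 0.6190 kmol/m³.
C_A = C_{A0}e^(−k₁τ) = 0.1622 kmol/m³, so C_Q = C_{A0}−C_A−C_P = 0.8888 kmol/m³; C_P/C_Q = 0.697.

0.697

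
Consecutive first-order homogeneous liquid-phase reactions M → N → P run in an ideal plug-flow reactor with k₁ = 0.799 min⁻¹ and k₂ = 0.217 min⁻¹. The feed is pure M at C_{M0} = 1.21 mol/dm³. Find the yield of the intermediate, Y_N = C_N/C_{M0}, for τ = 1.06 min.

0.502

The intermediate concentration in a first-order A→B→C sequence is C_N = k₁C_{M0}(e^(−k₁τ) − e^(−k₂τ))/(k₂−k₁).
e^(−k₁τ) = e^(−0.799×1.06) = e^(−0.8469) = 0.4287; e^(−k₂τ) = e^(−0.2300) = 0.7945.
C_N = 0.799×1.21/(0.217−0.799) × (0.4287−0.7945) = (-1.661)×(-0.3658) = 0.6076 mol/dm³.
Y_N = C_N/C_{M0} = 0.6076/1.21 = 0.502.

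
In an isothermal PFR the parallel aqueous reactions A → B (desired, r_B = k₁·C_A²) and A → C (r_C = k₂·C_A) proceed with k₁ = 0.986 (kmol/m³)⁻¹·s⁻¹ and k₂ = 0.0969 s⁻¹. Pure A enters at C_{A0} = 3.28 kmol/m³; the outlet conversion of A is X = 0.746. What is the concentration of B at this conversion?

2.32 kmol/m³

C_A = C_{A0}(1−X) = 0.8331 kmol/m³.
Along a PFR/batch, dC_C/dC_A = −r_C/(r_B+r_C) = −k₂/(k₂+k₁·C_A).
Integrating from C_{A0} to C_A: C_C = (0.0969/0.986)·ln[(0.0969+0.986·3.28)/(0.0969+0.986·0.833)] = 0.09828·ln(3.331/0.9184) = 0.1266 kmol/m³.
Then C_B = (C_{A0}−C_A) − C_C = 2.447 − 0.1266 = 2.320 kmol/m³.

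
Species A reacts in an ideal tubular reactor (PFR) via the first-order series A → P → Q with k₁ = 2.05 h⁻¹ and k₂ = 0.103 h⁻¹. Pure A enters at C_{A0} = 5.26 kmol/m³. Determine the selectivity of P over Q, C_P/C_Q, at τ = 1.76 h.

The intermediate concentration in a first-order A→B→C sequence is C_P = k₁C_{A0}(e^(−k₁τ) − e^(−k₂τ))/(k₂−k₁).
e^(−k₁τ) = e^(−2.05×1.76) = e^(−3.608) = 0.02711; e^(−k₂τ) = e^(−0.1813) = 0.8342.
C_P = 2.05×5.26/(0.103−2.05) × (0.02711−0.8342) = (-5.538)×(-0.8071) = 4.470 kmol/m³.
C_A = C_{A0}e^(−k₁τ) = 0.1426 kmol/m³, so C_Q = C_{A0}−C_A−C_P = 0.6475 kmol/m³; C_P/C_Q = 6.90.

6.90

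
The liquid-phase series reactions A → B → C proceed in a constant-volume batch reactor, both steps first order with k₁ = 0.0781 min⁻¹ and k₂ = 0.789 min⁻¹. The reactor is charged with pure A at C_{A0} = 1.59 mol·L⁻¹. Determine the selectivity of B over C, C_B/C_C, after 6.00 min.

0.221

For first-order series with pure A initially, C_B(t) = k₁C_{A0}/(k₂−k₁)·(e^(−k₁t) − e^(−k₂t)).
e^(−k₁t) = e^(−0.0781×6.00) = e^(−0.4686) = 0.6259; e^(−k₂t) = e^(−4.734) = 0.008791.
C_B = 0.0781×1.59/(0.789−0.0781) × (0.6259−0.008791) = 0.1747×0.6171 = 0.1078 mol·L⁻¹.
C_A = C_{A0}e^(−k₁t) = 0.9951 mol·L⁻¹, so C_C = C_{A0}−C_A−C_B = 0.4871 mol·L⁻¹; C_B/C_C = 0.221.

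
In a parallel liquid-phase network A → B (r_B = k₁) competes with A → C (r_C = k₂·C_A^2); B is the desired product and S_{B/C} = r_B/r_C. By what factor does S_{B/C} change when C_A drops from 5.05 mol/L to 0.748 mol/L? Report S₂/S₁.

S_{B/C} = (k₁/k₂)·C_A^-2, so S₂/S₁ = (C_{A,2}/C_{A,1})^-2.
= (0.748/5.05)^(-2) = (0.1481)^(-2) = 45.6.
Selectivity toward B rises as C_A falls — low-concentration operation is favoured.

45.6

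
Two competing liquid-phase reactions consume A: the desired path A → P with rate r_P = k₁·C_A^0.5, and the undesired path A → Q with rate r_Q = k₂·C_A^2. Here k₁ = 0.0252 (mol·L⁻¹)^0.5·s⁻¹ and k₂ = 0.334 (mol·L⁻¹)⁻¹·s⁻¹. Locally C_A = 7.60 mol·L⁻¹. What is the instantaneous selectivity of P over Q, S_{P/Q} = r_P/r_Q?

S_{P/Q} = r_P/r_Q = (k₁·C_A^0.5)/(k₂·C_A^2) = (k₁/k₂)·C_A^-1.5.
= (0.0252×7.600^0.5) / (0.334×7.600^2) = 0.06947/19.29 = 0.00360.
The undesired path is higher order in A, so low C_A (CSTR or dilute feed) favours P.

0.00360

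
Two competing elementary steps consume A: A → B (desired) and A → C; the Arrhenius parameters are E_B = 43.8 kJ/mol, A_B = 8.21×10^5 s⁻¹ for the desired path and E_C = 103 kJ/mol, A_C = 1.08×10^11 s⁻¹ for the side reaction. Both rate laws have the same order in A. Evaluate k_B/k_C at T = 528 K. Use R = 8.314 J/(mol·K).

Since both paths have the same order in A, the concentration cancels and S_{B/C} = k_B/k_C = (A_B/A_C)·exp[(E_C−E_B)/(RT)].
(E_C−E_B)/(RT) = (103−43.8)×10³/(8.314×528) = 59200/4390 = 13.49.
k_B/k_C = (8.21×10^5/1.08×10^11)·exp(13.49) = 7.602×10^-6 × 7.192×10^5 = 5.47.
Since E_B < E_C, lowering the temperature improves selectivity toward B.

5.47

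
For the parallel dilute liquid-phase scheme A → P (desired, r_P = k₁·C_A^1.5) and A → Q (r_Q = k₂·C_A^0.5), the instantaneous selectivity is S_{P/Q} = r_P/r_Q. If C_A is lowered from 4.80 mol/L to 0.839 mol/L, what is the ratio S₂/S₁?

S_{P/Q} = (k₁/k₂)·C_A, so S₂/S₁ = (C_{A,2}/C_{A,1}).
= 0.839/4.80 = 0.175.

0.175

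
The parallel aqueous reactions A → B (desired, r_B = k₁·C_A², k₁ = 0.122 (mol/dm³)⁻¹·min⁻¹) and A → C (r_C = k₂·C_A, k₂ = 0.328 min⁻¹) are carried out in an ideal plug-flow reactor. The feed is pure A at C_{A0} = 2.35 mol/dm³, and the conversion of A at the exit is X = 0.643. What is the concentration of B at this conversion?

0.553 mol/dm³

C_A = C_{A0}(1−X) = 0.8389 mol/dm³.
Along a PFR/batch, dC_C/dC_A = −r_C/(r_B+r_C) = −k₂/(k₂+k₁·C_A).
Integrating from C_{A0} to C_A: C_C = (0.328/0.122)·ln[(0.328+0.122·2.35)/(0.328+0.122·0.839)] = 2.689·ln(0.6147/0.4304) = 0.9585 mol/dm³.
Then C_B = (C_{A0}−C_A) − C_C = 1.511 − 0.9585 = 0.5525 mol/dm³.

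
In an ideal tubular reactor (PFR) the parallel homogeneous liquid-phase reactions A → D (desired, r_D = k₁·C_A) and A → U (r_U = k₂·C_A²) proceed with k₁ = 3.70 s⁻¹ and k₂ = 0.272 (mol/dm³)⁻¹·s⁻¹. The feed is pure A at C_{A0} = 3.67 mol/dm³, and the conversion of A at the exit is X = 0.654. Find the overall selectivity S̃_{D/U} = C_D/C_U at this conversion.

5.57

C_A = C_{A0}(1−X) = 1.270 mol/dm³.
Along a PFR/batch, dC_D/dC_A = −r_D/(r_D+r_U) = −k₁/(k₁+k₂·C_A).
Integrating from C_{A0} to C_A: C_D = (3.70/0.272)·ln[(3.70+0.272·3.67)/(3.70+0.272·1.27)] = 13.60·ln(4.698/4.045) = 2.035 mol/dm³.
C_U = (C_{A0}−C_A)−C_D = 0.3650 mol/dm³; S̃_{D/U} = 2.035/0.3650 = 5.57.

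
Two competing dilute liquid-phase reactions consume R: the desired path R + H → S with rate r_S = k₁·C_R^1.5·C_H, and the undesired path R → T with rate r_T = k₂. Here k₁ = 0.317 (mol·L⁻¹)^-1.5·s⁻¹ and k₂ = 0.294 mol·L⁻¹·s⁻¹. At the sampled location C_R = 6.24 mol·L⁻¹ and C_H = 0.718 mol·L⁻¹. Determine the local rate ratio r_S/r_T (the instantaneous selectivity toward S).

12.1

S_{S/T} = r_S/r_T = (k₁·C_R^1.5·C_H)/(k₂) = (k₁/k₂)·C_R^1.5·C_H.
= (0.317×6.240^1.5×0.7180) / (0.294) = 3.548/0.2940 = 12.1.
Since the desired path is higher order in R, keeping C_R high (PFR or concentrated feed) favours S.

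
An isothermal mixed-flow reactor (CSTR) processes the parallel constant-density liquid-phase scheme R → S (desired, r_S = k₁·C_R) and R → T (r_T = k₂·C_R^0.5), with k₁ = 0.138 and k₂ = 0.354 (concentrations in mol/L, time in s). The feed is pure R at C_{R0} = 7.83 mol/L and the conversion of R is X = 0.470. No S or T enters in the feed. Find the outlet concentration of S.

Exit C_R = C_{R0}(1−X) = 7.83×0.530 = 4.150 mol/L.
Rates in a CSTR are evaluated at the outlet concentration: r_S = 0.138×4.150 = 0.5727, r_T = 0.354×4.150^0.5 = 0.7211.
Fraction of consumed R going to S: r_S/(r_S+r_T) = 0.4426.
C_S = 0.4426·C_{R0}·X = 0.4426×7.83×0.470 = 1.63 mol/L.

1.63 mol/L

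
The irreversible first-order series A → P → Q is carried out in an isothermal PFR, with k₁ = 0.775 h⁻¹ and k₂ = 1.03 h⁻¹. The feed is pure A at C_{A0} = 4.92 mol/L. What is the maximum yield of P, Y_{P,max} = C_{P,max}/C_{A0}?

0.317

For a first-order series the maximum intermediate yield is C_{P,max}/C_{A0} = (k₁/k₂)^[k₂/(k₂−k₁)].
= (0.775/1.03)^(1.03/(1.03−0.775)) = (0.7524)^(4.039) = 0.3170.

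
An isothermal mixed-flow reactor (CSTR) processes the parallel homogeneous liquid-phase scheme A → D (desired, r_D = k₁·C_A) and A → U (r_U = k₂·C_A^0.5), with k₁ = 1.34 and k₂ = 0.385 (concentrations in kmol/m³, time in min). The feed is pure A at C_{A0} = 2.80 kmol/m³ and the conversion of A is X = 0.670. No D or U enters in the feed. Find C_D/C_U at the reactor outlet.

Exit C_A = C_{A0}(1−X) = 2.80×0.330 = 0.9240 kmol/m³.
A CSTR operates uniformly at the exit composition, giving r_D = 1.238 and r_U = 0.3701 (each k·C_A^n at C_A = 0.9240).
Overall selectivity = C_D/C_U = r_Dτ/(r_Uτ) = r_D/r_U = 3.35.

3.35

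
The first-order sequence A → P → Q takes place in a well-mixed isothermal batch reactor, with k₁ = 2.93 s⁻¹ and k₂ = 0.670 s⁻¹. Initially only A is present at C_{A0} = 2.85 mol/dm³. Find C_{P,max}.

For a first-order series the maximum intermediate yield is C_{P,max}/C_{A0} = (k₁/k₂)^[k₂/(k₂−k₁)].
= (2.93/0.670)^(0.670/(0.670−2.93)) = (4.373)^(-0.2965) = 0.6457.
C_{P,max} = 0.6457×2.85 = 1.84 mol/dm³.

1.84 mol/dm³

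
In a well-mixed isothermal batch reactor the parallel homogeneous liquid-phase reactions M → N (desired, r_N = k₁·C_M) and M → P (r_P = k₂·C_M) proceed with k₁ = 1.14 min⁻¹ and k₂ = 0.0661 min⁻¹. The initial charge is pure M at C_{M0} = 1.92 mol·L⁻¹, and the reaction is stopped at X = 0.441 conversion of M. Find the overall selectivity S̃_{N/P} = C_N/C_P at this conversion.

C_M = C_{M0}(1−X) = 1.073 mol·L⁻¹.
Both paths are first order in M, so the instantaneous fraction to N is constant: dC_N/d(−C_M) = k₁/(k₁+k₂) = 0.9452.
C_N = 0.9452·(C_{M0}−C_M) = 0.9452×0.8467 = 0.800 mol·L⁻¹.
C_P = (C_{M0}−C_M)−C_N = 0.04640 mol·L⁻¹; S̃_{N/P} = 0.8003/0.04640 = 17.2.

17.2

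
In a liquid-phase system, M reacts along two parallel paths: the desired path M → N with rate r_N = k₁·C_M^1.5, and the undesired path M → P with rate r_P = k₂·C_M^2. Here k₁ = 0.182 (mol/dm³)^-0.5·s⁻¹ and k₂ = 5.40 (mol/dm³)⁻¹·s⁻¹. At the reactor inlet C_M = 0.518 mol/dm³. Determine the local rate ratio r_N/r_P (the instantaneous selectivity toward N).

S_{N/P} = r_N/r_P = (k₁·C_M^1.5)/(k₂·C_M^2) = (k₁/k₂)·C_M^-0.5.
= (0.182×0.5180^1.5) / (5.40×0.5180^2) = 0.06785/1.449 = 0.0468.
The undesired path is higher order in M, so low C_M (CSTR or dilute feed) favours N.

0.0468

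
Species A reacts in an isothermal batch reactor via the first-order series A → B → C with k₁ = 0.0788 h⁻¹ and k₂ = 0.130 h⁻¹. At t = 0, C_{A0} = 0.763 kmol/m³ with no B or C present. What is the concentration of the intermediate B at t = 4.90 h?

0.177 kmol/m³

Solving the coupled first-order balances gives C_B(t) = [k₁/(k₂−k₁)]·C_{A0}·(e^(−k₁t) − e^(−k₂t)).
e^(−k₁t) = e^(−0.0788×4.90) = e^(−0.3861) = 0.6797; e^(−k₂t) = e^(−0.6370) = 0.5289.
C_B = 0.0788×0.763/(0.130−0.0788) × (0.6797−0.5289) = 1.174×0.1508 = 0.1771 kmol/m³.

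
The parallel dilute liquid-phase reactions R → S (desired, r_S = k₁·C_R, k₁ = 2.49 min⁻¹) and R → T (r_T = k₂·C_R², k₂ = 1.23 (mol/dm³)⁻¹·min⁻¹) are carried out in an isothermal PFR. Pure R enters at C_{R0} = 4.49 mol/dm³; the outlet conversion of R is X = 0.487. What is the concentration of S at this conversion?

0.828 mol/dm³

C_R = C_{R0}(1−X) = 2.303 mol/dm³.
Along a PFR/batch, dC_S/dC_R = −r_S/(r_S+r_T) = −k₁/(k₁+k₂·C_R).
Integrating from C_{R0} to C_R: C_S = (2.49/1.23)·ln[(2.49+1.23·4.49)/(2.49+1.23·2.30)] = 2.024·ln(8.013/5.323) = 0.8279 mol/dm³.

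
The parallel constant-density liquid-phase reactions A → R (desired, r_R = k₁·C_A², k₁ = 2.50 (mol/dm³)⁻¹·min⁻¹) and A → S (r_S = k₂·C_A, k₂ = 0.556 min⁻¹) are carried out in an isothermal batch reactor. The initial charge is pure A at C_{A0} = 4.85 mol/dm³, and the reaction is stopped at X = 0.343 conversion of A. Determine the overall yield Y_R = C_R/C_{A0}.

C_A = C_{A0}(1−X) = 3.186 mol/dm³.
Along a PFR/batch, dC_S/dC_A = −r_S/(r_R+r_S) = −k₂/(k₂+k₁·C_A).
Integrating from C_{A0} to C_A: C_S = (0.556/2.50)·ln[(0.556+2.50·4.85)/(0.556+2.50·3.19)] = 0.2224·ln(12.68/8.522) = 0.08839 mol/dm³.
Then C_R = (C_{A0}−C_A) − C_S = 1.664 − 0.08839 = 1.575 mol/dm³.
Y_R = C_R/C_{A0} = 1.575/4.85 = 0.325.

0.325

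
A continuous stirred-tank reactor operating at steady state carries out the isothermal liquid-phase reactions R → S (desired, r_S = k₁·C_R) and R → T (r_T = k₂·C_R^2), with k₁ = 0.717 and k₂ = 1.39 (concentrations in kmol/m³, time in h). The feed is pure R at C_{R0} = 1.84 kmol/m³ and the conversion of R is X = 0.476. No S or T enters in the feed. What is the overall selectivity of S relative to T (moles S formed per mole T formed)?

Exit C_R = C_{R0}(1−X) = 1.84×0.524 = 0.9642 kmol/m³.
Rates in a CSTR are evaluated at the outlet concentration: r_S = 0.717×0.9642 = 0.6913, r_T = 1.39×0.9642^2 = 1.292.
Overall selectivity = C_S/C_T = r_Sτ/(r_Tτ) = r_S/r_T = 0.535.

0.535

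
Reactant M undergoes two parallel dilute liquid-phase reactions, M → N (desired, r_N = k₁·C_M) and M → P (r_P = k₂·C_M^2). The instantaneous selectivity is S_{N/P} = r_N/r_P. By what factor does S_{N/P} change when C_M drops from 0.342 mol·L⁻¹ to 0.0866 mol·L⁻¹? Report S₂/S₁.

S_{N/P} = (k₁/k₂)·C_M⁻¹, so S₂/S₁ = (C_{M,2}/C_{M,1})⁻¹.
= 0.342/0.0866 = 3.95.

3.95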